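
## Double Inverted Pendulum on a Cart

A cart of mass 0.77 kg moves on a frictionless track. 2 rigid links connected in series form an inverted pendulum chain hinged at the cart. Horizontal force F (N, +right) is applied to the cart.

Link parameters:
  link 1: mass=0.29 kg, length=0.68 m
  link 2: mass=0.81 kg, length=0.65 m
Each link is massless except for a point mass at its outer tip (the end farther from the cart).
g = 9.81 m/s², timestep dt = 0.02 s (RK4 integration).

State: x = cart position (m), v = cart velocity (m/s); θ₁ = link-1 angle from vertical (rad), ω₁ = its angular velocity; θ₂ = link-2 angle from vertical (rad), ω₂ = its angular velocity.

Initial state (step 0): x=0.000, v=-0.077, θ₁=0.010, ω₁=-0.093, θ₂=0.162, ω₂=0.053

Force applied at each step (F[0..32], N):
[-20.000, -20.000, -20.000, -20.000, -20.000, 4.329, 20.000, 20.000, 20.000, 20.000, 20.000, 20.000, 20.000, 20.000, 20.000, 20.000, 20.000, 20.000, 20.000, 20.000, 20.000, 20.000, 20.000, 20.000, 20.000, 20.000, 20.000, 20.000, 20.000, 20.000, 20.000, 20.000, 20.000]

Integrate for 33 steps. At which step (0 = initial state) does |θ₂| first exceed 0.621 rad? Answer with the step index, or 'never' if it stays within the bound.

apply F[0]=-20.000 → step 1: x=-0.007, v=-0.599, θ₁=0.015, ω₁=0.569, θ₂=0.165, ω₂=0.210
apply F[1]=-20.000 → step 2: x=-0.024, v=-1.124, θ₁=0.033, ω₁=1.252, θ₂=0.170, ω₂=0.346
apply F[2]=-20.000 → step 3: x=-0.052, v=-1.652, θ₁=0.065, ω₁=1.976, θ₂=0.178, ω₂=0.441
apply F[3]=-20.000 → step 4: x=-0.090, v=-2.180, θ₁=0.112, ω₁=2.747, θ₂=0.188, ω₂=0.480
apply F[4]=-20.000 → step 5: x=-0.139, v=-2.695, θ₁=0.175, ω₁=3.540, θ₂=0.197, ω₂=0.478
apply F[5]=+4.329 → step 6: x=-0.192, v=-2.596, θ₁=0.245, ω₁=3.459, θ₂=0.207, ω₂=0.476
apply F[6]=+20.000 → step 7: x=-0.239, v=-2.143, θ₁=0.309, ω₁=2.945, θ₂=0.216, ω₂=0.408
apply F[7]=+20.000 → step 8: x=-0.278, v=-1.724, θ₁=0.364, ω₁=2.560, θ₂=0.222, ω₂=0.263
apply F[8]=+20.000 → step 9: x=-0.308, v=-1.331, θ₁=0.412, ω₁=2.288, θ₂=0.226, ω₂=0.040
apply F[9]=+20.000 → step 10: x=-0.331, v=-0.956, θ₁=0.456, ω₁=2.111, θ₂=0.224, ω₂=-0.251
apply F[10]=+20.000 → step 11: x=-0.347, v=-0.593, θ₁=0.497, ω₁=2.008, θ₂=0.215, ω₂=-0.605
apply F[11]=+20.000 → step 12: x=-0.355, v=-0.235, θ₁=0.537, ω₁=1.962, θ₂=0.199, ω₂=-1.011
apply F[12]=+20.000 → step 13: x=-0.356, v=0.124, θ₁=0.576, ω₁=1.952, θ₂=0.174, ω₂=-1.458
apply F[13]=+20.000 → step 14: x=-0.350, v=0.489, θ₁=0.615, ω₁=1.957, θ₂=0.141, ω₂=-1.935
apply F[14]=+20.000 → step 15: x=-0.336, v=0.863, θ₁=0.654, ω₁=1.953, θ₂=0.097, ω₂=-2.428
apply F[15]=+20.000 → step 16: x=-0.315, v=1.248, θ₁=0.693, ω₁=1.922, θ₂=0.043, ω₂=-2.925
apply F[16]=+20.000 → step 17: x=-0.286, v=1.644, θ₁=0.730, ω₁=1.845, θ₂=-0.020, ω₂=-3.422
apply F[17]=+20.000 → step 18: x=-0.249, v=2.049, θ₁=0.766, ω₁=1.708, θ₂=-0.093, ω₂=-3.914
apply F[18]=+20.000 → step 19: x=-0.204, v=2.461, θ₁=0.798, ω₁=1.499, θ₂=-0.177, ω₂=-4.408
apply F[19]=+20.000 → step 20: x=-0.151, v=2.877, θ₁=0.825, ω₁=1.204, θ₂=-0.270, ω₂=-4.908
apply F[20]=+20.000 → step 21: x=-0.089, v=3.294, θ₁=0.846, ω₁=0.810, θ₂=-0.373, ω₂=-5.427
apply F[21]=+20.000 → step 22: x=-0.019, v=3.708, θ₁=0.857, ω₁=0.298, θ₂=-0.487, ω₂=-5.973
apply F[22]=+20.000 → step 23: x=0.059, v=4.118, θ₁=0.857, ω₁=-0.356, θ₂=-0.612, ω₂=-6.557
apply F[23]=+20.000 → step 24: x=0.145, v=4.522, θ₁=0.842, ω₁=-1.177, θ₂=-0.750, ω₂=-7.184
apply F[24]=+20.000 → step 25: x=0.240, v=4.921, θ₁=0.808, ω₁=-2.192, θ₂=-0.900, ω₂=-7.849
apply F[25]=+20.000 → step 26: x=0.342, v=5.321, θ₁=0.753, ω₁=-3.424, θ₂=-1.064, ω₂=-8.528
apply F[26]=+20.000 → step 27: x=0.453, v=5.735, θ₁=0.670, ω₁=-4.878, θ₂=-1.241, ω₂=-9.159
apply F[27]=+20.000 → step 28: x=0.572, v=6.184, θ₁=0.556, ω₁=-6.528, θ₂=-1.429, ω₂=-9.620
apply F[28]=+20.000 → step 29: x=0.701, v=6.693, θ₁=0.408, ω₁=-8.274, θ₂=-1.623, ω₂=-9.692
apply F[29]=+20.000 → step 30: x=0.840, v=7.262, θ₁=0.226, ω₁=-9.905, θ₂=-1.812, ω₂=-9.075
apply F[30]=+20.000 → step 31: x=0.991, v=7.828, θ₁=0.015, ω₁=-11.117, θ₂=-1.980, ω₂=-7.532
apply F[31]=+20.000 → step 32: x=1.152, v=8.284, θ₁=-0.215, ω₁=-11.741, θ₂=-2.108, ω₂=-5.165
apply F[32]=+20.000 → step 33: x=1.321, v=8.573, θ₁=-0.452, ω₁=-11.966, θ₂=-2.183, ω₂=-2.379
|θ₂| = 0.750 > 0.621 first at step 24.

Answer: 24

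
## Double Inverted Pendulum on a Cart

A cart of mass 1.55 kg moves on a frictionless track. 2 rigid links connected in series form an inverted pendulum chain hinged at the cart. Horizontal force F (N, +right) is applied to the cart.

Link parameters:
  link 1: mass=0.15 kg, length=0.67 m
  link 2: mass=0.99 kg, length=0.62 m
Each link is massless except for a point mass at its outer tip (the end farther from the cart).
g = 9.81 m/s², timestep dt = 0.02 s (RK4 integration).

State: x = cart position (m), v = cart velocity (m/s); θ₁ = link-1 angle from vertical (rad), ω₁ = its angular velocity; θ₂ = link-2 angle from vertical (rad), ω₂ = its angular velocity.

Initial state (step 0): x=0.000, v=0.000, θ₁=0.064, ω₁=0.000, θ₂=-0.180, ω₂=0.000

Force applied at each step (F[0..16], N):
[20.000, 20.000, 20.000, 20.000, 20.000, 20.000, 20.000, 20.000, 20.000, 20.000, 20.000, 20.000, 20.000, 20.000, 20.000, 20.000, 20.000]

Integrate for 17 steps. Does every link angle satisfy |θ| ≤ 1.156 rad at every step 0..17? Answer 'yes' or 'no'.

Answer: yes

Derivation:
apply F[0]=+20.000 → step 1: x=0.003, v=0.251, θ₁=0.064, ω₁=-0.003, θ₂=-0.185, ω₂=-0.453
apply F[1]=+20.000 → step 2: x=0.010, v=0.502, θ₁=0.064, ω₁=-0.010, θ₂=-0.198, ω₂=-0.903
apply F[2]=+20.000 → step 3: x=0.023, v=0.754, θ₁=0.064, ω₁=-0.029, θ₂=-0.221, ω₂=-1.345
apply F[3]=+20.000 → step 4: x=0.040, v=1.006, θ₁=0.063, ω₁=-0.070, θ₂=-0.252, ω₂=-1.773
apply F[4]=+20.000 → step 5: x=0.063, v=1.260, θ₁=0.060, ω₁=-0.145, θ₂=-0.291, ω₂=-2.176
apply F[5]=+20.000 → step 6: x=0.091, v=1.514, θ₁=0.056, ω₁=-0.265, θ₂=-0.339, ω₂=-2.542
apply F[6]=+20.000 → step 7: x=0.123, v=1.770, θ₁=0.050, ω₁=-0.441, θ₂=-0.393, ω₂=-2.866
apply F[7]=+20.000 → step 8: x=0.161, v=2.026, θ₁=0.038, ω₁=-0.679, θ₂=-0.453, ω₂=-3.140
apply F[8]=+20.000 → step 9: x=0.205, v=2.284, θ₁=0.022, ω₁=-0.983, θ₂=-0.518, ω₂=-3.362
apply F[9]=+20.000 → step 10: x=0.253, v=2.541, θ₁=-0.001, ω₁=-1.354, θ₂=-0.587, ω₂=-3.526
apply F[10]=+20.000 → step 11: x=0.306, v=2.800, θ₁=-0.033, ω₁=-1.795, θ₂=-0.659, ω₂=-3.627
apply F[11]=+20.000 → step 12: x=0.365, v=3.058, θ₁=-0.074, ω₁=-2.307, θ₂=-0.732, ω₂=-3.652
apply F[12]=+20.000 → step 13: x=0.428, v=3.315, θ₁=-0.125, ω₁=-2.892, θ₂=-0.804, ω₂=-3.584
apply F[13]=+20.000 → step 14: x=0.497, v=3.570, θ₁=-0.190, ω₁=-3.555, θ₂=-0.874, ω₂=-3.397
apply F[14]=+20.000 → step 15: x=0.571, v=3.821, θ₁=-0.268, ω₁=-4.306, θ₂=-0.939, ω₂=-3.055
apply F[15]=+20.000 → step 16: x=0.650, v=4.062, θ₁=-0.363, ω₁=-5.168, θ₂=-0.995, ω₂=-2.502
apply F[16]=+20.000 → step 17: x=0.734, v=4.283, θ₁=-0.476, ω₁=-6.194, θ₂=-1.037, ω₂=-1.651
Max |angle| over trajectory = 1.037 rad; bound = 1.156 → within bound.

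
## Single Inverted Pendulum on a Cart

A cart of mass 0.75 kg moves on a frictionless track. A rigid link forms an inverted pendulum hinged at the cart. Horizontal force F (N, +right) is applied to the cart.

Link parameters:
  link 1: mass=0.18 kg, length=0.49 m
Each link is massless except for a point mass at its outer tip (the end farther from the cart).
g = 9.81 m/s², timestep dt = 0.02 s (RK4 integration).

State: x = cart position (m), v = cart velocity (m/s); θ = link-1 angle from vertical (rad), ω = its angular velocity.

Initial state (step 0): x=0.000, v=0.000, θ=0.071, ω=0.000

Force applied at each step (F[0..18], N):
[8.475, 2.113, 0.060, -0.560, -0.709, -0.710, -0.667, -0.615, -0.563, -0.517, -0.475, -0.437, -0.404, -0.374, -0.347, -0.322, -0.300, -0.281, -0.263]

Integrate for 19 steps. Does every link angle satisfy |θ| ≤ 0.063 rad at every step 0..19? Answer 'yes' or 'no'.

apply F[0]=+8.475 → step 1: x=0.002, v=0.222, θ=0.067, ω=-0.425
apply F[1]=+2.113 → step 2: x=0.007, v=0.276, θ=0.057, ω=-0.509
apply F[2]=+0.060 → step 3: x=0.013, v=0.275, θ=0.047, ω=-0.486
apply F[3]=-0.560 → step 4: x=0.018, v=0.258, θ=0.038, ω=-0.435
apply F[4]=-0.709 → step 5: x=0.023, v=0.238, θ=0.030, ω=-0.379
apply F[5]=-0.710 → step 6: x=0.028, v=0.217, θ=0.023, ω=-0.327
apply F[6]=-0.667 → step 7: x=0.032, v=0.199, θ=0.017, ω=-0.281
apply F[7]=-0.615 → step 8: x=0.036, v=0.182, θ=0.012, ω=-0.241
apply F[8]=-0.563 → step 9: x=0.039, v=0.166, θ=0.007, ω=-0.205
apply F[9]=-0.517 → step 10: x=0.042, v=0.152, θ=0.004, ω=-0.175
apply F[10]=-0.475 → step 11: x=0.045, v=0.139, θ=0.000, ω=-0.148
apply F[11]=-0.437 → step 12: x=0.048, v=0.128, θ=-0.002, ω=-0.125
apply F[12]=-0.404 → step 13: x=0.050, v=0.117, θ=-0.005, ω=-0.104
apply F[13]=-0.374 → step 14: x=0.052, v=0.108, θ=-0.007, ω=-0.087
apply F[14]=-0.347 → step 15: x=0.055, v=0.099, θ=-0.008, ω=-0.072
apply F[15]=-0.322 → step 16: x=0.056, v=0.090, θ=-0.009, ω=-0.059
apply F[16]=-0.300 → step 17: x=0.058, v=0.083, θ=-0.011, ω=-0.047
apply F[17]=-0.281 → step 18: x=0.060, v=0.076, θ=-0.011, ω=-0.037
apply F[18]=-0.263 → step 19: x=0.061, v=0.069, θ=-0.012, ω=-0.029
Max |angle| over trajectory = 0.071 rad; bound = 0.063 → exceeded.

Answer: no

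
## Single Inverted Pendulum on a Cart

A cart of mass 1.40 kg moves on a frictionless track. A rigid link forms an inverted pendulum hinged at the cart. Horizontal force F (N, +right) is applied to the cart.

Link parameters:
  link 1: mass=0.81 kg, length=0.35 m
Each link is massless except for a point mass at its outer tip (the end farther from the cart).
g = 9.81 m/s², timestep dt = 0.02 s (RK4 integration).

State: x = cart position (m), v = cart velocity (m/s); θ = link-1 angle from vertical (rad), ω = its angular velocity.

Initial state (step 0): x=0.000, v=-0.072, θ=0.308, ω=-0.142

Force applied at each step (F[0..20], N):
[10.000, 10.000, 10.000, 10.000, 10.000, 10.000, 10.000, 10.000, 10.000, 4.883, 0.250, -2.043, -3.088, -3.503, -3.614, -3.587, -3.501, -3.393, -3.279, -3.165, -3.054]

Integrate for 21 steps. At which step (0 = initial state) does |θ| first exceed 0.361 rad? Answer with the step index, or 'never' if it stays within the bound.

apply F[0]=+10.000 → step 1: x=-0.000, v=0.033, θ=0.304, ω=-0.258
apply F[1]=+10.000 → step 2: x=0.001, v=0.138, θ=0.298, ω=-0.380
apply F[2]=+10.000 → step 3: x=0.005, v=0.245, θ=0.289, ω=-0.509
apply F[3]=+10.000 → step 4: x=0.011, v=0.353, θ=0.277, ω=-0.649
apply F[4]=+10.000 → step 5: x=0.019, v=0.462, θ=0.263, ω=-0.801
apply F[5]=+10.000 → step 6: x=0.030, v=0.574, θ=0.245, ω=-0.970
apply F[6]=+10.000 → step 7: x=0.042, v=0.689, θ=0.224, ω=-1.158
apply F[7]=+10.000 → step 8: x=0.057, v=0.807, θ=0.199, ω=-1.369
apply F[8]=+10.000 → step 9: x=0.075, v=0.929, θ=0.169, ω=-1.609
apply F[9]=+4.883 → step 10: x=0.094, v=0.982, θ=0.136, ω=-1.675
apply F[10]=+0.250 → step 11: x=0.113, v=0.974, θ=0.104, ω=-1.584
apply F[11]=-2.043 → step 12: x=0.132, v=0.936, θ=0.073, ω=-1.426
apply F[12]=-3.088 → step 13: x=0.150, v=0.885, θ=0.047, ω=-1.249
apply F[13]=-3.503 → step 14: x=0.168, v=0.831, θ=0.024, ω=-1.076
apply F[14]=-3.614 → step 15: x=0.184, v=0.778, θ=0.004, ω=-0.917
apply F[15]=-3.587 → step 16: x=0.199, v=0.728, θ=-0.013, ω=-0.775
apply F[16]=-3.501 → step 17: x=0.213, v=0.680, θ=-0.027, ω=-0.650
apply F[17]=-3.393 → step 18: x=0.226, v=0.635, θ=-0.039, ω=-0.541
apply F[18]=-3.279 → step 19: x=0.238, v=0.593, θ=-0.049, ω=-0.447
apply F[19]=-3.165 → step 20: x=0.250, v=0.554, θ=-0.057, ω=-0.365
apply F[20]=-3.054 → step 21: x=0.261, v=0.518, θ=-0.064, ω=-0.295
max |θ| = 0.308 ≤ 0.361 over all 22 states.

Answer: never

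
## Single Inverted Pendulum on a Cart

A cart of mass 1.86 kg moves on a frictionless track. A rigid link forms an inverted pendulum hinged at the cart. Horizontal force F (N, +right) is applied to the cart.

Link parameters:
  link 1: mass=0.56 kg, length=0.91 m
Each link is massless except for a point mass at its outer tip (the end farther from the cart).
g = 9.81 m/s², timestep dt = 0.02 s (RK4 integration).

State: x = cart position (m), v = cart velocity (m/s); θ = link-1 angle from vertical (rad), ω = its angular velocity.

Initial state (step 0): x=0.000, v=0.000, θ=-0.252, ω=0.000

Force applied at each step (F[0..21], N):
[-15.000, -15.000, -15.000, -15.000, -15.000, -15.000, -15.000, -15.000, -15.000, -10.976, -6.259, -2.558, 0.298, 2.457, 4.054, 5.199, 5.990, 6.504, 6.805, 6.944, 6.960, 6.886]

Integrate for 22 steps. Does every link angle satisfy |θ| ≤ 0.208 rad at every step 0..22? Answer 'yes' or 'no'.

Answer: no

Derivation:
apply F[0]=-15.000 → step 1: x=-0.001, v=-0.144, θ=-0.251, ω=0.100
apply F[1]=-15.000 → step 2: x=-0.006, v=-0.289, θ=-0.248, ω=0.201
apply F[2]=-15.000 → step 3: x=-0.013, v=-0.434, θ=-0.243, ω=0.303
apply F[3]=-15.000 → step 4: x=-0.023, v=-0.579, θ=-0.236, ω=0.407
apply F[4]=-15.000 → step 5: x=-0.036, v=-0.725, θ=-0.227, ω=0.513
apply F[5]=-15.000 → step 6: x=-0.052, v=-0.872, θ=-0.215, ω=0.624
apply F[6]=-15.000 → step 7: x=-0.071, v=-1.020, θ=-0.202, ω=0.738
apply F[7]=-15.000 → step 8: x=-0.093, v=-1.169, θ=-0.186, ω=0.857
apply F[8]=-15.000 → step 9: x=-0.118, v=-1.320, θ=-0.167, ω=0.982
apply F[9]=-10.976 → step 10: x=-0.145, v=-1.429, θ=-0.147, ω=1.066
apply F[10]=-6.259 → step 11: x=-0.174, v=-1.488, θ=-0.125, ω=1.102
apply F[11]=-2.558 → step 12: x=-0.204, v=-1.510, θ=-0.103, ω=1.101
apply F[12]=+0.298 → step 13: x=-0.235, v=-1.502, θ=-0.081, ω=1.073
apply F[13]=+2.457 → step 14: x=-0.264, v=-1.472, θ=-0.061, ω=1.024
apply F[14]=+4.054 → step 15: x=-0.293, v=-1.426, θ=-0.041, ω=0.963
apply F[15]=+5.199 → step 16: x=-0.321, v=-1.368, θ=-0.022, ω=0.893
apply F[16]=+5.990 → step 17: x=-0.348, v=-1.303, θ=-0.005, ω=0.818
apply F[17]=+6.504 → step 18: x=-0.373, v=-1.233, θ=0.011, ω=0.742
apply F[18]=+6.805 → step 19: x=-0.397, v=-1.161, θ=0.025, ω=0.667
apply F[19]=+6.944 → step 20: x=-0.420, v=-1.088, θ=0.037, ω=0.593
apply F[20]=+6.960 → step 21: x=-0.441, v=-1.016, θ=0.048, ω=0.523
apply F[21]=+6.886 → step 22: x=-0.460, v=-0.945, θ=0.058, ω=0.457
Max |angle| over trajectory = 0.252 rad; bound = 0.208 → exceeded.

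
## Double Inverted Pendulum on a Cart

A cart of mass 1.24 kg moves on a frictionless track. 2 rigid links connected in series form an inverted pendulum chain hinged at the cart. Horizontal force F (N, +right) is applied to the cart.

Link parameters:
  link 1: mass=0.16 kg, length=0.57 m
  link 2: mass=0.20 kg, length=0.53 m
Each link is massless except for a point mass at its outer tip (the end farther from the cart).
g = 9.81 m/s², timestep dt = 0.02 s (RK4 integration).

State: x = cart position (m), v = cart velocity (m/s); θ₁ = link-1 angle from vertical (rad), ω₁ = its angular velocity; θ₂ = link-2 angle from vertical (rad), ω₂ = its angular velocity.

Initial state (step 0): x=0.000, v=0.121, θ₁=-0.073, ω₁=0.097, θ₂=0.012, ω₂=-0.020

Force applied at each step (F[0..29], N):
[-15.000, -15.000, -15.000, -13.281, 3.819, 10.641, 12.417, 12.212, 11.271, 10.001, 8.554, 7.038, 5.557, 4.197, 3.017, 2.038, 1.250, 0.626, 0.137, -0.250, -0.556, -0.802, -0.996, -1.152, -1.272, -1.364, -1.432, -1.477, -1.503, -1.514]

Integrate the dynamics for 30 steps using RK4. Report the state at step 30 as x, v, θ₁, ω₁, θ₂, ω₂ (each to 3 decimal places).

Answer: x=0.138, v=0.438, θ₁=-0.033, ω₁=-0.150, θ₂=-0.019, ω₂=-0.141

Derivation:
apply F[0]=-15.000 → step 1: x=0.000, v=-0.117, θ₁=-0.068, ω₁=0.451, θ₂=0.012, ω₂=0.054
apply F[1]=-15.000 → step 2: x=-0.005, v=-0.355, θ₁=-0.055, ω₁=0.813, θ₂=0.014, ω₂=0.119
apply F[2]=-15.000 → step 3: x=-0.014, v=-0.594, θ₁=-0.035, ω₁=1.191, θ₂=0.017, ω₂=0.169
apply F[3]=-13.281 → step 4: x=-0.028, v=-0.807, θ₁=-0.008, ω₁=1.541, θ₂=0.021, ω₂=0.200
apply F[4]=+3.819 → step 5: x=-0.044, v=-0.746, θ₁=0.022, ω₁=1.430, θ₂=0.025, ω₂=0.211
apply F[5]=+10.641 → step 6: x=-0.057, v=-0.576, θ₁=0.048, ω₁=1.148, θ₂=0.029, ω₂=0.205
apply F[6]=+12.417 → step 7: x=-0.066, v=-0.379, θ₁=0.068, ω₁=0.835, θ₂=0.033, ω₂=0.182
apply F[7]=+12.212 → step 8: x=-0.072, v=-0.187, θ₁=0.081, ω₁=0.542, θ₂=0.036, ω₂=0.147
apply F[8]=+11.271 → step 9: x=-0.074, v=-0.010, θ₁=0.090, ω₁=0.285, θ₂=0.039, ω₂=0.104
apply F[9]=+10.001 → step 10: x=-0.073, v=0.146, θ₁=0.093, ω₁=0.068, θ₂=0.040, ω₂=0.058
apply F[10]=+8.554 → step 11: x=-0.069, v=0.278, θ₁=0.093, ω₁=-0.107, θ₂=0.041, ω₂=0.012
apply F[11]=+7.038 → step 12: x=-0.062, v=0.386, θ₁=0.089, ω₁=-0.242, θ₂=0.041, ω₂=-0.031
apply F[12]=+5.557 → step 13: x=-0.053, v=0.471, θ₁=0.083, ω₁=-0.340, θ₂=0.040, ω₂=-0.070
apply F[13]=+4.197 → step 14: x=-0.043, v=0.534, θ₁=0.076, ω₁=-0.405, θ₂=0.038, ω₂=-0.105
apply F[14]=+3.017 → step 15: x=-0.032, v=0.578, θ₁=0.068, ω₁=-0.444, θ₂=0.036, ω₂=-0.134
apply F[15]=+2.038 → step 16: x=-0.020, v=0.608, θ₁=0.058, ω₁=-0.461, θ₂=0.033, ω₂=-0.158
apply F[16]=+1.250 → step 17: x=-0.008, v=0.625, θ₁=0.049, ω₁=-0.463, θ₂=0.029, ω₂=-0.176
apply F[17]=+0.626 → step 18: x=0.005, v=0.632, θ₁=0.040, ω₁=-0.454, θ₂=0.026, ω₂=-0.190
apply F[18]=+0.137 → step 19: x=0.017, v=0.632, θ₁=0.031, ω₁=-0.437, θ₂=0.022, ω₂=-0.200
apply F[19]=-0.250 → step 20: x=0.030, v=0.627, θ₁=0.023, ω₁=-0.415, θ₂=0.018, ω₂=-0.206
apply F[20]=-0.556 → step 21: x=0.042, v=0.617, θ₁=0.015, ω₁=-0.390, θ₂=0.014, ω₂=-0.208
apply F[21]=-0.802 → step 22: x=0.054, v=0.603, θ₁=0.007, ω₁=-0.362, θ₂=0.010, ω₂=-0.207
apply F[22]=-0.996 → step 23: x=0.066, v=0.587, θ₁=0.000, ω₁=-0.334, θ₂=0.005, ω₂=-0.204
apply F[23]=-1.152 → step 24: x=0.078, v=0.569, θ₁=-0.006, ω₁=-0.306, θ₂=0.001, ω₂=-0.199
apply F[24]=-1.272 → step 25: x=0.089, v=0.549, θ₁=-0.012, ω₁=-0.277, θ₂=-0.003, ω₂=-0.192
apply F[25]=-1.364 → step 26: x=0.100, v=0.528, θ₁=-0.017, ω₁=-0.250, θ₂=-0.006, ω₂=-0.183
apply F[26]=-1.432 → step 27: x=0.110, v=0.506, θ₁=-0.022, ω₁=-0.223, θ₂=-0.010, ω₂=-0.174
apply F[27]=-1.477 → step 28: x=0.120, v=0.483, θ₁=-0.026, ω₁=-0.197, θ₂=-0.013, ω₂=-0.163
apply F[28]=-1.503 → step 29: x=0.130, v=0.460, θ₁=-0.030, ω₁=-0.173, θ₂=-0.016, ω₂=-0.152
apply F[29]=-1.514 → step 30: x=0.138, v=0.438, θ₁=-0.033, ω₁=-0.150, θ₂=-0.019, ω₂=-0.141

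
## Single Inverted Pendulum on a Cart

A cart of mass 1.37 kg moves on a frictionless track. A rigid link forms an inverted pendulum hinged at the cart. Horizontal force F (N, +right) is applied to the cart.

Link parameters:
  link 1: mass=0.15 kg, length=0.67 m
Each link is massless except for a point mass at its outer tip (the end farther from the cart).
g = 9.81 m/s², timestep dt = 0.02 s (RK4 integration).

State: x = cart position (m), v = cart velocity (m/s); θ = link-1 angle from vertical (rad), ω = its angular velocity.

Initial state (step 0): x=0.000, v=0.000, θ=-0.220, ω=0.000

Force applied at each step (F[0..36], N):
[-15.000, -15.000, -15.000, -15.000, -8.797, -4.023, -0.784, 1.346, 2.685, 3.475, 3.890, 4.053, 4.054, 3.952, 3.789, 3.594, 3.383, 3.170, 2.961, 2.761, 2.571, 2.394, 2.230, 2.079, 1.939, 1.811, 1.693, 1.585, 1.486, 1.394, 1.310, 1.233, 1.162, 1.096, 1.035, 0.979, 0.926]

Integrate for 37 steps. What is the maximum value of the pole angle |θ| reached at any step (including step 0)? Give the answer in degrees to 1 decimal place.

apply F[0]=-15.000 → step 1: x=-0.002, v=-0.213, θ=-0.218, ω=0.247
apply F[1]=-15.000 → step 2: x=-0.009, v=-0.427, θ=-0.210, ω=0.496
apply F[2]=-15.000 → step 3: x=-0.019, v=-0.641, θ=-0.198, ω=0.749
apply F[3]=-15.000 → step 4: x=-0.034, v=-0.855, θ=-0.180, ω=1.009
apply F[4]=-8.797 → step 5: x=-0.053, v=-0.980, θ=-0.159, ω=1.143
apply F[5]=-4.023 → step 6: x=-0.073, v=-1.036, θ=-0.135, ω=1.182
apply F[6]=-0.784 → step 7: x=-0.093, v=-1.045, θ=-0.112, ω=1.159
apply F[7]=+1.346 → step 8: x=-0.114, v=-1.023, θ=-0.089, ω=1.098
apply F[8]=+2.685 → step 9: x=-0.134, v=-0.982, θ=-0.068, ω=1.014
apply F[9]=+3.475 → step 10: x=-0.153, v=-0.930, θ=-0.049, ω=0.920
apply F[10]=+3.890 → step 11: x=-0.171, v=-0.873, θ=-0.032, ω=0.822
apply F[11]=+4.053 → step 12: x=-0.188, v=-0.813, θ=-0.016, ω=0.726
apply F[12]=+4.054 → step 13: x=-0.204, v=-0.754, θ=-0.002, ω=0.635
apply F[13]=+3.952 → step 14: x=-0.218, v=-0.696, θ=0.009, ω=0.550
apply F[14]=+3.789 → step 15: x=-0.232, v=-0.641, θ=0.020, ω=0.472
apply F[15]=+3.594 → step 16: x=-0.244, v=-0.589, θ=0.028, ω=0.402
apply F[16]=+3.383 → step 17: x=-0.255, v=-0.541, θ=0.036, ω=0.339
apply F[17]=+3.170 → step 18: x=-0.266, v=-0.495, θ=0.042, ω=0.282
apply F[18]=+2.961 → step 19: x=-0.275, v=-0.453, θ=0.047, ω=0.232
apply F[19]=+2.761 → step 20: x=-0.284, v=-0.414, θ=0.051, ω=0.188
apply F[20]=+2.571 → step 21: x=-0.292, v=-0.377, θ=0.055, ω=0.150
apply F[21]=+2.394 → step 22: x=-0.299, v=-0.344, θ=0.057, ω=0.116
apply F[22]=+2.230 → step 23: x=-0.306, v=-0.312, θ=0.059, ω=0.086
apply F[23]=+2.079 → step 24: x=-0.311, v=-0.283, θ=0.061, ω=0.060
apply F[24]=+1.939 → step 25: x=-0.317, v=-0.256, θ=0.062, ω=0.038
apply F[25]=+1.811 → step 26: x=-0.322, v=-0.231, θ=0.062, ω=0.019
apply F[26]=+1.693 → step 27: x=-0.326, v=-0.208, θ=0.063, ω=0.002
apply F[27]=+1.585 → step 28: x=-0.330, v=-0.186, θ=0.062, ω=-0.012
apply F[28]=+1.486 → step 29: x=-0.334, v=-0.166, θ=0.062, ω=-0.024
apply F[29]=+1.394 → step 30: x=-0.337, v=-0.147, θ=0.062, ω=-0.034
apply F[30]=+1.310 → step 31: x=-0.339, v=-0.129, θ=0.061, ω=-0.043
apply F[31]=+1.233 → step 32: x=-0.342, v=-0.112, θ=0.060, ω=-0.050
apply F[32]=+1.162 → step 33: x=-0.344, v=-0.096, θ=0.059, ω=-0.056
apply F[33]=+1.096 → step 34: x=-0.346, v=-0.082, θ=0.058, ω=-0.061
apply F[34]=+1.035 → step 35: x=-0.347, v=-0.068, θ=0.056, ω=-0.065
apply F[35]=+0.979 → step 36: x=-0.348, v=-0.055, θ=0.055, ω=-0.068
apply F[36]=+0.926 → step 37: x=-0.349, v=-0.042, θ=0.054, ω=-0.070
Max |angle| over trajectory = 0.220 rad = 12.6°.

Answer: 12.6°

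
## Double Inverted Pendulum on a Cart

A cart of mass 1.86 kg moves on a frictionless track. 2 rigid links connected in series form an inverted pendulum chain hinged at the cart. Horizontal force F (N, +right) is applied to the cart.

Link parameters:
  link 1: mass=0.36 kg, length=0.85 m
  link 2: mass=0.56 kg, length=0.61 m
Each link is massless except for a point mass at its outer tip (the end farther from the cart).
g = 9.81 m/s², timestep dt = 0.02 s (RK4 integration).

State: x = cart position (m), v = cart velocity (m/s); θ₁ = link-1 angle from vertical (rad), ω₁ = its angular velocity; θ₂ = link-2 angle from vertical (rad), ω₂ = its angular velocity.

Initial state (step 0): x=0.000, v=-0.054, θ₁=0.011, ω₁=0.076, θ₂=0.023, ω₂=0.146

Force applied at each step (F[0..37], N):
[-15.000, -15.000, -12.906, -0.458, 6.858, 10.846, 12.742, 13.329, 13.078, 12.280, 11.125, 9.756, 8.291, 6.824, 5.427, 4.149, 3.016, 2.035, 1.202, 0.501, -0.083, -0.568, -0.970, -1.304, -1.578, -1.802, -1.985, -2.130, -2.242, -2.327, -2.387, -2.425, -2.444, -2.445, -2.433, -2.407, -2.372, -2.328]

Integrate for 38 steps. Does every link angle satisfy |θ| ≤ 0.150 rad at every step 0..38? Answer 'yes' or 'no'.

apply F[0]=-15.000 → step 1: x=-0.003, v=-0.216, θ₁=0.014, ω₁=0.266, θ₂=0.026, ω₂=0.156
apply F[1]=-15.000 → step 2: x=-0.009, v=-0.379, θ₁=0.022, ω₁=0.458, θ₂=0.029, ω₂=0.164
apply F[2]=-12.906 → step 3: x=-0.018, v=-0.521, θ₁=0.033, ω₁=0.629, θ₂=0.033, ω₂=0.167
apply F[3]=-0.458 → step 4: x=-0.028, v=-0.529, θ₁=0.045, ω₁=0.650, θ₂=0.036, ω₂=0.163
apply F[4]=+6.858 → step 5: x=-0.038, v=-0.460, θ₁=0.058, ω₁=0.586, θ₂=0.039, ω₂=0.152
apply F[5]=+10.846 → step 6: x=-0.046, v=-0.350, θ₁=0.068, ω₁=0.479, θ₂=0.042, ω₂=0.133
apply F[6]=+12.742 → step 7: x=-0.052, v=-0.220, θ₁=0.077, ω₁=0.354, θ₂=0.044, ω₂=0.108
apply F[7]=+13.329 → step 8: x=-0.055, v=-0.085, θ₁=0.082, ω₁=0.227, θ₂=0.046, ω₂=0.079
apply F[8]=+13.078 → step 9: x=-0.055, v=0.047, θ₁=0.086, ω₁=0.105, θ₂=0.047, ω₂=0.047
apply F[9]=+12.280 → step 10: x=-0.053, v=0.170, θ₁=0.087, ω₁=-0.005, θ₂=0.048, ω₂=0.013
apply F[10]=+11.125 → step 11: x=-0.049, v=0.281, θ₁=0.086, ω₁=-0.101, θ₂=0.048, ω₂=-0.019
apply F[11]=+9.756 → step 12: x=-0.042, v=0.378, θ₁=0.083, ω₁=-0.181, θ₂=0.047, ω₂=-0.051
apply F[12]=+8.291 → step 13: x=-0.034, v=0.459, θ₁=0.079, ω₁=-0.245, θ₂=0.046, ω₂=-0.079
apply F[13]=+6.824 → step 14: x=-0.024, v=0.525, θ₁=0.073, ω₁=-0.293, θ₂=0.044, ω₂=-0.105
apply F[14]=+5.427 → step 15: x=-0.013, v=0.576, θ₁=0.067, ω₁=-0.328, θ₂=0.042, ω₂=-0.128
apply F[15]=+4.149 → step 16: x=-0.001, v=0.615, θ₁=0.060, ω₁=-0.350, θ₂=0.039, ω₂=-0.147
apply F[16]=+3.016 → step 17: x=0.012, v=0.642, θ₁=0.053, ω₁=-0.362, θ₂=0.036, ω₂=-0.162
apply F[17]=+2.035 → step 18: x=0.025, v=0.659, θ₁=0.046, ω₁=-0.365, θ₂=0.033, ω₂=-0.175
apply F[18]=+1.202 → step 19: x=0.038, v=0.668, θ₁=0.039, ω₁=-0.362, θ₂=0.029, ω₂=-0.184
apply F[19]=+0.501 → step 20: x=0.051, v=0.670, θ₁=0.031, ω₁=-0.353, θ₂=0.025, ω₂=-0.190
apply F[20]=-0.083 → step 21: x=0.065, v=0.666, θ₁=0.025, ω₁=-0.341, θ₂=0.021, ω₂=-0.194
apply F[21]=-0.568 → step 22: x=0.078, v=0.658, θ₁=0.018, ω₁=-0.326, θ₂=0.017, ω₂=-0.196
apply F[22]=-0.970 → step 23: x=0.091, v=0.646, θ₁=0.012, ω₁=-0.309, θ₂=0.014, ω₂=-0.195
apply F[23]=-1.304 → step 24: x=0.104, v=0.631, θ₁=0.006, ω₁=-0.290, θ₂=0.010, ω₂=-0.192
apply F[24]=-1.578 → step 25: x=0.116, v=0.614, θ₁=-0.000, ω₁=-0.271, θ₂=0.006, ω₂=-0.188
apply F[25]=-1.802 → step 26: x=0.128, v=0.595, θ₁=-0.005, ω₁=-0.252, θ₂=0.002, ω₂=-0.183
apply F[26]=-1.985 → step 27: x=0.140, v=0.574, θ₁=-0.010, ω₁=-0.232, θ₂=-0.001, ω₂=-0.176
apply F[27]=-2.130 → step 28: x=0.151, v=0.553, θ₁=-0.015, ω₁=-0.213, θ₂=-0.005, ω₂=-0.168
apply F[28]=-2.242 → step 29: x=0.162, v=0.530, θ₁=-0.019, ω₁=-0.194, θ₂=-0.008, ω₂=-0.160
apply F[29]=-2.327 → step 30: x=0.172, v=0.507, θ₁=-0.022, ω₁=-0.175, θ₂=-0.011, ω₂=-0.151
apply F[30]=-2.387 → step 31: x=0.182, v=0.484, θ₁=-0.026, ω₁=-0.158, θ₂=-0.014, ω₂=-0.142
apply F[31]=-2.425 → step 32: x=0.192, v=0.460, θ₁=-0.029, ω₁=-0.141, θ₂=-0.017, ω₂=-0.132
apply F[32]=-2.444 → step 33: x=0.201, v=0.437, θ₁=-0.031, ω₁=-0.124, θ₂=-0.019, ω₂=-0.123
apply F[33]=-2.445 → step 34: x=0.209, v=0.414, θ₁=-0.034, ω₁=-0.109, θ₂=-0.022, ω₂=-0.113
apply F[34]=-2.433 → step 35: x=0.217, v=0.391, θ₁=-0.036, ω₁=-0.094, θ₂=-0.024, ω₂=-0.103
apply F[35]=-2.407 → step 36: x=0.225, v=0.369, θ₁=-0.037, ω₁=-0.081, θ₂=-0.026, ω₂=-0.094
apply F[36]=-2.372 → step 37: x=0.232, v=0.347, θ₁=-0.039, ω₁=-0.068, θ₂=-0.028, ω₂=-0.084
apply F[37]=-2.328 → step 38: x=0.239, v=0.326, θ₁=-0.040, ω₁=-0.056, θ₂=-0.029, ω₂=-0.075
Max |angle| over trajectory = 0.087 rad; bound = 0.150 → within bound.

Answer: yes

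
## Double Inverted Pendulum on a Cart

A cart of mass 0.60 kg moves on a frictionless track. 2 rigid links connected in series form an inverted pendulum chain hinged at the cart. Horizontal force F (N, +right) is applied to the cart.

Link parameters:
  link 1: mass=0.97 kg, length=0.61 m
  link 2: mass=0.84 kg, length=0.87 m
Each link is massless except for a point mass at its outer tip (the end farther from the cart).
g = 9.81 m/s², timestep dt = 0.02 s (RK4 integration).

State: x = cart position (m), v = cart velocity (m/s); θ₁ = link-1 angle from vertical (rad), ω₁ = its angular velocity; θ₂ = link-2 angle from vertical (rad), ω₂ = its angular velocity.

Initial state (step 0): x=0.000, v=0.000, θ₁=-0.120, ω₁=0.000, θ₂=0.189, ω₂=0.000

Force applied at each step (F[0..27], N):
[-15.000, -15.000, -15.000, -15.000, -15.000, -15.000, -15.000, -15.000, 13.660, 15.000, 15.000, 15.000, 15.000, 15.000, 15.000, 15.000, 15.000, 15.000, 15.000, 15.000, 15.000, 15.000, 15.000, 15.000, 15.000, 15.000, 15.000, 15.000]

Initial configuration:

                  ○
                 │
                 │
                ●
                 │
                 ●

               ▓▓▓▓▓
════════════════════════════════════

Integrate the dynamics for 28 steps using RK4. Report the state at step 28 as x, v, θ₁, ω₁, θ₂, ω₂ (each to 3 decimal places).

Answer: x=-0.355, v=4.559, θ₁=2.340, ω₁=9.393, θ₂=0.144, ω₂=-0.272

Derivation:
apply F[0]=-15.000 → step 1: x=-0.004, v=-0.420, θ₁=-0.114, ω₁=0.553, θ₂=0.190, ω₂=0.146
apply F[1]=-15.000 → step 2: x=-0.017, v=-0.850, θ₁=-0.098, ω₁=1.135, θ₂=0.195, ω₂=0.283
apply F[2]=-15.000 → step 3: x=-0.038, v=-1.301, θ₁=-0.069, ω₁=1.771, θ₂=0.202, ω₂=0.398
apply F[3]=-15.000 → step 4: x=-0.069, v=-1.778, θ₁=-0.026, ω₁=2.483, θ₂=0.211, ω₂=0.482
apply F[4]=-15.000 → step 5: x=-0.110, v=-2.277, θ₁=0.031, ω₁=3.276, θ₂=0.221, ω₂=0.523
apply F[5]=-15.000 → step 6: x=-0.160, v=-2.774, θ₁=0.105, ω₁=4.111, θ₂=0.231, ω₂=0.522
apply F[6]=-15.000 → step 7: x=-0.220, v=-3.217, θ₁=0.195, ω₁=4.891, θ₂=0.241, ω₂=0.501
apply F[7]=-15.000 → step 8: x=-0.288, v=-3.550, θ₁=0.299, ω₁=5.499, θ₂=0.251, ω₂=0.502
apply F[8]=+13.660 → step 9: x=-0.354, v=-3.103, θ₁=0.403, ω₁=4.923, θ₂=0.261, ω₂=0.499
apply F[9]=+15.000 → step 10: x=-0.412, v=-2.705, θ₁=0.497, ω₁=4.494, θ₂=0.271, ω₂=0.469
apply F[10]=+15.000 → step 11: x=-0.463, v=-2.366, θ₁=0.584, ω₁=4.221, θ₂=0.280, ω₂=0.410
apply F[11]=+15.000 → step 12: x=-0.507, v=-2.067, θ₁=0.667, ω₁=4.061, θ₂=0.287, ω₂=0.328
apply F[12]=+15.000 → step 13: x=-0.546, v=-1.791, θ₁=0.747, ω₁=3.986, θ₂=0.293, ω₂=0.229
apply F[13]=+15.000 → step 14: x=-0.579, v=-1.527, θ₁=0.827, ω₁=3.974, θ₂=0.296, ω₂=0.117
apply F[14]=+15.000 → step 15: x=-0.607, v=-1.267, θ₁=0.906, ω₁=4.010, θ₂=0.298, ω₂=-0.004
apply F[15]=+15.000 → step 16: x=-0.630, v=-1.005, θ₁=0.987, ω₁=4.086, θ₂=0.296, ω₂=-0.130
apply F[16]=+15.000 → step 17: x=-0.647, v=-0.735, θ₁=1.070, ω₁=4.196, θ₂=0.292, ω₂=-0.257
apply F[17]=+15.000 → step 18: x=-0.659, v=-0.452, θ₁=1.155, ω₁=4.335, θ₂=0.286, ω₂=-0.384
apply F[18]=+15.000 → step 19: x=-0.665, v=-0.153, θ₁=1.244, ω₁=4.504, θ₂=0.277, ω₂=-0.505
apply F[19]=+15.000 → step 20: x=-0.665, v=0.166, θ₁=1.336, ω₁=4.704, θ₂=0.266, ω₂=-0.619
apply F[20]=+15.000 → step 21: x=-0.658, v=0.510, θ₁=1.432, ω₁=4.939, θ₂=0.252, ω₂=-0.721
apply F[21]=+15.000 → step 22: x=-0.644, v=0.884, θ₁=1.534, ω₁=5.217, θ₂=0.237, ω₂=-0.806
apply F[22]=+15.000 → step 23: x=-0.623, v=1.296, θ₁=1.641, ω₁=5.549, θ₂=0.220, ω₂=-0.867
apply F[23]=+15.000 → step 24: x=-0.592, v=1.754, θ₁=1.756, ω₁=5.955, θ₂=0.203, ω₂=-0.897
apply F[24]=+15.000 → step 25: x=-0.552, v=2.274, θ₁=1.880, ω₁=6.467, θ₂=0.185, ω₂=-0.882
apply F[25]=+15.000 → step 26: x=-0.501, v=2.880, θ₁=2.016, ω₁=7.134, θ₂=0.168, ω₂=-0.802
apply F[26]=+15.000 → step 27: x=-0.436, v=3.615, θ₁=2.167, ω₁=8.049, θ₂=0.153, ω₂=-0.622
apply F[27]=+15.000 → step 28: x=-0.355, v=4.559, θ₁=2.340, ω₁=9.393, θ₂=0.144, ω₂=-0.272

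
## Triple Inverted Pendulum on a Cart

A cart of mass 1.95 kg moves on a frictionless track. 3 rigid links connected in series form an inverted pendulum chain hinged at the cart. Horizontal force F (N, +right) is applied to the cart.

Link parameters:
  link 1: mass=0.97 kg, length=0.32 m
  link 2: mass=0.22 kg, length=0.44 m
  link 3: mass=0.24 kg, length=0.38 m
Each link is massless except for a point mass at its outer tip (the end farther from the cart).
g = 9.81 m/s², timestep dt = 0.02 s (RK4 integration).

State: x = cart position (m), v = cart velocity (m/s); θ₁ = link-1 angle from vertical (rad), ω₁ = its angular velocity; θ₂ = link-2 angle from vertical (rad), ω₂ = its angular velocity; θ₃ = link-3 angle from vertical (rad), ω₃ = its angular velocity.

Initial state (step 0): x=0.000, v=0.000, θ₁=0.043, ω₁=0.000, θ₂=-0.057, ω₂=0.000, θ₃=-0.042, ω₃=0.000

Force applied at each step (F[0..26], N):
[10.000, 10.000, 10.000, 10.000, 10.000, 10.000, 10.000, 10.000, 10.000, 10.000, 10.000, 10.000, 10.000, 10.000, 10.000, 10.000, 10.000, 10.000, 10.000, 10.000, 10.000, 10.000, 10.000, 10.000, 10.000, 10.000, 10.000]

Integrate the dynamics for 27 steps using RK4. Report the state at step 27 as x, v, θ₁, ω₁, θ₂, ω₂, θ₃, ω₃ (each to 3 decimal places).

Answer: x=0.537, v=0.634, θ₁=-2.806, ω₁=-10.677, θ₂=-1.107, ω₂=-10.134, θ₃=-0.250, ω₃=-4.935

Derivation:
apply F[0]=+10.000 → step 1: x=0.001, v=0.096, θ₁=0.041, ω₁=-0.246, θ₂=-0.058, ω₂=-0.074, θ₃=-0.042, ω₃=0.017
apply F[1]=+10.000 → step 2: x=0.004, v=0.194, θ₁=0.033, ω₁=-0.499, θ₂=-0.060, ω₂=-0.146, θ₃=-0.041, ω₃=0.035
apply F[2]=+10.000 → step 3: x=0.009, v=0.292, θ₁=0.021, ω₁=-0.765, θ₂=-0.064, ω₂=-0.214, θ₃=-0.040, ω₃=0.057
apply F[3]=+10.000 → step 4: x=0.016, v=0.393, θ₁=0.002, ω₁=-1.051, θ₂=-0.068, ω₂=-0.276, θ₃=-0.039, ω₃=0.085
apply F[4]=+10.000 → step 5: x=0.024, v=0.497, θ₁=-0.022, ω₁=-1.363, θ₂=-0.075, ω₂=-0.330, θ₃=-0.037, ω₃=0.118
apply F[5]=+10.000 → step 6: x=0.035, v=0.604, θ₁=-0.052, ω₁=-1.710, θ₂=-0.082, ω₂=-0.373, θ₃=-0.034, ω₃=0.159
apply F[6]=+10.000 → step 7: x=0.049, v=0.715, θ₁=-0.090, ω₁=-2.096, θ₂=-0.089, ω₂=-0.402, θ₃=-0.031, ω₃=0.206
apply F[7]=+10.000 → step 8: x=0.064, v=0.830, θ₁=-0.136, ω₁=-2.525, θ₂=-0.098, ω₂=-0.416, θ₃=-0.026, ω₃=0.258
apply F[8]=+10.000 → step 9: x=0.082, v=0.947, θ₁=-0.192, ω₁=-2.997, θ₂=-0.106, ω₂=-0.414, θ₃=-0.020, ω₃=0.311
apply F[9]=+10.000 → step 10: x=0.102, v=1.065, θ₁=-0.257, ω₁=-3.508, θ₂=-0.114, ω₂=-0.400, θ₃=-0.014, ω₃=0.359
apply F[10]=+10.000 → step 11: x=0.124, v=1.181, θ₁=-0.332, ω₁=-4.045, θ₂=-0.122, ω₂=-0.380, θ₃=-0.006, ω₃=0.393
apply F[11]=+10.000 → step 12: x=0.149, v=1.289, θ₁=-0.418, ω₁=-4.591, θ₂=-0.129, ω₂=-0.368, θ₃=0.002, ω₃=0.407
apply F[12]=+10.000 → step 13: x=0.176, v=1.385, θ₁=-0.516, ω₁=-5.126, θ₂=-0.137, ω₂=-0.383, θ₃=0.010, ω₃=0.392
apply F[13]=+10.000 → step 14: x=0.204, v=1.465, θ₁=-0.623, ω₁=-5.632, θ₂=-0.145, ω₂=-0.445, θ₃=0.018, ω₃=0.347
apply F[14]=+10.000 → step 15: x=0.234, v=1.524, θ₁=-0.741, ω₁=-6.101, θ₂=-0.155, ω₂=-0.571, θ₃=0.024, ω₃=0.271
apply F[15]=+10.000 → step 16: x=0.265, v=1.560, θ₁=-0.867, ω₁=-6.534, θ₂=-0.168, ω₂=-0.776, θ₃=0.028, ω₃=0.169
apply F[16]=+10.000 → step 17: x=0.297, v=1.574, θ₁=-1.002, ω₁=-6.938, θ₂=-0.187, ω₂=-1.069, θ₃=0.030, ω₃=0.043
apply F[17]=+10.000 → step 18: x=0.328, v=1.563, θ₁=-1.145, ω₁=-7.328, θ₂=-0.212, ω₂=-1.455, θ₃=0.030, ω₃=-0.103
apply F[18]=+10.000 → step 19: x=0.359, v=1.529, θ₁=-1.295, ω₁=-7.718, θ₂=-0.245, ω₂=-1.941, θ₃=0.026, ω₃=-0.271
apply F[19]=+10.000 → step 20: x=0.389, v=1.470, θ₁=-1.453, ω₁=-8.121, θ₂=-0.290, ω₂=-2.530, θ₃=0.019, ω₃=-0.464
apply F[20]=+10.000 → step 21: x=0.418, v=1.386, θ₁=-1.620, ω₁=-8.547, θ₂=-0.347, ω₂=-3.232, θ₃=0.007, ω₃=-0.692
apply F[21]=+10.000 → step 22: x=0.444, v=1.278, θ₁=-1.795, ω₁=-9.004, θ₂=-0.420, ω₂=-4.055, θ₃=-0.009, ω₃=-0.974
apply F[22]=+10.000 → step 23: x=0.469, v=1.147, θ₁=-1.980, ω₁=-9.489, θ₂=-0.511, ω₂=-5.014, θ₃=-0.032, ω₃=-1.337
apply F[23]=+10.000 → step 24: x=0.490, v=0.999, θ₁=-2.175, ω₁=-9.982, θ₂=-0.622, ω₂=-6.121, θ₃=-0.064, ω₃=-1.828
apply F[24]=+10.000 → step 25: x=0.509, v=0.847, θ₁=-2.379, ω₁=-10.430, θ₂=-0.756, ω₂=-7.379, θ₃=-0.107, ω₃=-2.517
apply F[25]=+10.000 → step 26: x=0.524, v=0.713, θ₁=-2.591, ω₁=-10.720, θ₂=-0.918, ω₂=-8.756, θ₃=-0.166, ω₃=-3.507
apply F[26]=+10.000 → step 27: x=0.537, v=0.634, θ₁=-2.806, ω₁=-10.677, θ₂=-1.107, ω₂=-10.134, θ₃=-0.250, ω₃=-4.935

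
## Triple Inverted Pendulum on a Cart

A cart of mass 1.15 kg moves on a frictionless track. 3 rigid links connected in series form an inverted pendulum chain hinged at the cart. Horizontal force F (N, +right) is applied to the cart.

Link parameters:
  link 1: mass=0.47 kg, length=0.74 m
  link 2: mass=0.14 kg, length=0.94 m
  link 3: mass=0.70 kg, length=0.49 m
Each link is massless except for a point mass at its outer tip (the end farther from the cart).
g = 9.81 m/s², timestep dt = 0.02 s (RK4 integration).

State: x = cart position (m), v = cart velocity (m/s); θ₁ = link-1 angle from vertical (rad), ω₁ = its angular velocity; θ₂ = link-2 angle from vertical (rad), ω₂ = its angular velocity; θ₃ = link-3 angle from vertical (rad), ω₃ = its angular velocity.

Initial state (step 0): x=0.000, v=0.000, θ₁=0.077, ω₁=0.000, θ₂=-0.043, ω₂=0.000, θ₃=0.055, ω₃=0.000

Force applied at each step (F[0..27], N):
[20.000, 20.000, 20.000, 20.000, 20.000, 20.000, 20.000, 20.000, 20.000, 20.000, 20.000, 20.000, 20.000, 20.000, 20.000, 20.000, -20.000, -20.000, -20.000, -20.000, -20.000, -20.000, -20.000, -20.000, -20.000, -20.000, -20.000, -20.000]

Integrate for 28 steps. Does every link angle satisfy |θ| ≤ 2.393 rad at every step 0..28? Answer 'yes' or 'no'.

apply F[0]=+20.000 → step 1: x=0.003, v=0.330, θ₁=0.073, ω₁=-0.366, θ₂=-0.045, ω₂=-0.180, θ₃=0.057, ω₃=0.247
apply F[1]=+20.000 → step 2: x=0.013, v=0.662, θ₁=0.062, ω₁=-0.742, θ₂=-0.050, ω₂=-0.359, θ₃=0.065, ω₃=0.502
apply F[2]=+20.000 → step 3: x=0.030, v=0.999, θ₁=0.044, ω₁=-1.136, θ₂=-0.059, ω₂=-0.532, θ₃=0.078, ω₃=0.769
apply F[3]=+20.000 → step 4: x=0.053, v=1.341, θ₁=0.017, ω₁=-1.556, θ₂=-0.071, ω₂=-0.691, θ₃=0.096, ω₃=1.038
apply F[4]=+20.000 → step 5: x=0.083, v=1.689, θ₁=-0.019, ω₁=-2.006, θ₂=-0.087, ω₂=-0.821, θ₃=0.119, ω₃=1.279
apply F[5]=+20.000 → step 6: x=0.121, v=2.040, θ₁=-0.064, ω₁=-2.482, θ₂=-0.104, ω₂=-0.902, θ₃=0.146, ω₃=1.448
apply F[6]=+20.000 → step 7: x=0.165, v=2.390, θ₁=-0.118, ω₁=-2.977, θ₂=-0.122, ω₂=-0.919, θ₃=0.176, ω₃=1.496
apply F[7]=+20.000 → step 8: x=0.216, v=2.734, θ₁=-0.183, ω₁=-3.474, θ₂=-0.140, ω₂=-0.869, θ₃=0.205, ω₃=1.384
apply F[8]=+20.000 → step 9: x=0.274, v=3.064, θ₁=-0.257, ω₁=-3.954, θ₂=-0.157, ω₂=-0.762, θ₃=0.230, ω₃=1.094
apply F[9]=+20.000 → step 10: x=0.339, v=3.371, θ₁=-0.341, ω₁=-4.398, θ₂=-0.170, ω₂=-0.622, θ₃=0.248, ω₃=0.628
apply F[10]=+20.000 → step 11: x=0.409, v=3.650, θ₁=-0.433, ω₁=-4.784, θ₂=-0.181, ω₂=-0.476, θ₃=0.254, ω₃=0.007
apply F[11]=+20.000 → step 12: x=0.484, v=3.894, θ₁=-0.532, ω₁=-5.099, θ₂=-0.190, ω₂=-0.354, θ₃=0.247, ω₃=-0.733
apply F[12]=+20.000 → step 13: x=0.565, v=4.103, θ₁=-0.636, ω₁=-5.334, θ₂=-0.196, ω₂=-0.278, θ₃=0.225, ω₃=-1.547
apply F[13]=+20.000 → step 14: x=0.648, v=4.277, θ₁=-0.744, ω₁=-5.486, θ₂=-0.201, ω₂=-0.266, θ₃=0.185, ω₃=-2.384
apply F[14]=+20.000 → step 15: x=0.735, v=4.421, θ₁=-0.855, ω₁=-5.560, θ₂=-0.207, ω₂=-0.328, θ₃=0.129, ω₃=-3.192
apply F[15]=+20.000 → step 16: x=0.825, v=4.542, θ₁=-0.966, ω₁=-5.562, θ₂=-0.215, ω₂=-0.476, θ₃=0.058, ω₃=-3.919
apply F[16]=-20.000 → step 17: x=0.912, v=4.160, θ₁=-1.076, ω₁=-5.406, θ₂=-0.224, ω₂=-0.438, θ₃=-0.022, ω₃=-4.108
apply F[17]=-20.000 → step 18: x=0.992, v=3.785, θ₁=-1.183, ω₁=-5.306, θ₂=-0.233, ω₂=-0.418, θ₃=-0.106, ω₃=-4.238
apply F[18]=-20.000 → step 19: x=1.063, v=3.414, θ₁=-1.289, ω₁=-5.259, θ₂=-0.241, ω₂=-0.428, θ₃=-0.191, ω₃=-4.308
apply F[19]=-20.000 → step 20: x=1.128, v=3.044, θ₁=-1.394, ω₁=-5.263, θ₂=-0.250, ω₂=-0.477, θ₃=-0.278, ω₃=-4.317
apply F[20]=-20.000 → step 21: x=1.185, v=2.671, θ₁=-1.499, ω₁=-5.321, θ₂=-0.260, ω₂=-0.570, θ₃=-0.364, ω₃=-4.266
apply F[21]=-20.000 → step 22: x=1.235, v=2.292, θ₁=-1.607, ω₁=-5.439, θ₂=-0.273, ω₂=-0.712, θ₃=-0.448, ω₃=-4.164
apply F[22]=-20.000 → step 23: x=1.277, v=1.903, θ₁=-1.717, ω₁=-5.620, θ₂=-0.289, ω₂=-0.907, θ₃=-0.530, ω₃=-4.025
apply F[23]=-20.000 → step 24: x=1.311, v=1.499, θ₁=-1.832, ω₁=-5.871, θ₂=-0.310, ω₂=-1.160, θ₃=-0.609, ω₃=-3.864
apply F[24]=-20.000 → step 25: x=1.337, v=1.075, θ₁=-1.953, ω₁=-6.199, θ₂=-0.336, ω₂=-1.479, θ₃=-0.685, ω₃=-3.695
apply F[25]=-20.000 → step 26: x=1.354, v=0.625, θ₁=-2.081, ω₁=-6.613, θ₂=-0.369, ω₂=-1.880, θ₃=-0.757, ω₃=-3.534
apply F[26]=-20.000 → step 27: x=1.361, v=0.143, θ₁=-2.218, ω₁=-7.123, θ₂=-0.412, ω₂=-2.384, θ₃=-0.826, ω₃=-3.397
apply F[27]=-20.000 → step 28: x=1.359, v=-0.373, θ₁=-2.366, ω₁=-7.739, θ₂=-0.466, ω₂=-3.020, θ₃=-0.893, ω₃=-3.307
Max |angle| over trajectory = 2.366 rad; bound = 2.393 → within bound.

Answer: yes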